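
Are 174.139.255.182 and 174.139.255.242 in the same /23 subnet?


Mask: 255.255.254.0
174.139.255.182 AND mask = 174.139.254.0
174.139.255.242 AND mask = 174.139.254.0
Yes, same subnet (174.139.254.0)


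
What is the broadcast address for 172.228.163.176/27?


Network: 172.228.163.160/27
Host bits = 5
Set all host bits to 1:
Broadcast: 172.228.163.191


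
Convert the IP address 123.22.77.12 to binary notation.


123 = 01111011
22 = 00010110
77 = 01001101
12 = 00001100
Binary: 01111011.00010110.01001101.00001100


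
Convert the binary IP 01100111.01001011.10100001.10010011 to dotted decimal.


01100111 = 103
01001011 = 75
10100001 = 161
10010011 = 147
IP: 103.75.161.147


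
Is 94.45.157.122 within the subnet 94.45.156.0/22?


Subnet network: 94.45.156.0
Test IP AND mask: 94.45.156.0
Yes, 94.45.157.122 is in 94.45.156.0/22


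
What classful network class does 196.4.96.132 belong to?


First octet: 196
Binary: 11000100
110xxxxx -> Class C (192-223)
Class C, default mask 255.255.255.0 (/24)


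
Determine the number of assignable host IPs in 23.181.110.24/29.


Host bits = 32 - 29 = 3
Total addresses = 2^3 = 8
Usable = total - 2 (network and broadcast)
Usable hosts: 6


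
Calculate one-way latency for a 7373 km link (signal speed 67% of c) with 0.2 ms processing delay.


Speed = 0.67 * 3e5 km/s = 201000 km/s
Propagation delay = 7373 / 201000 = 0.0367 s = 36.6816 ms
Processing delay = 0.2 ms
Total one-way latency = 36.8816 ms


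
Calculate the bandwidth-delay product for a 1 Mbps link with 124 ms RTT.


BDP = bandwidth * RTT
= 1 Mbps * 124 ms
= 1 * 1e6 * 124 / 1000 bits
= 124000 bits
= 15500 bytes
= 15.1367 KB
BDP = 124000 bits (15500 bytes)


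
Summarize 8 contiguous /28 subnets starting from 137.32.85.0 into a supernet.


Original prefix: /28
Number of subnets: 8 = 2^3
New prefix = 28 - 3 = 25
Supernet: 137.32.85.0/25


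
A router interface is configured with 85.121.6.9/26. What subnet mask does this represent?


/26 means 26 network bits, 6 host bits
Binary: 11111111111111111111111111000000
Mask: 255.255.255.192


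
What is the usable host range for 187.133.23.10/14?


Network: 187.132.0.0
Broadcast: 187.135.255.255
First usable = network + 1
Last usable = broadcast - 1
Range: 187.132.0.1 to 187.135.255.254


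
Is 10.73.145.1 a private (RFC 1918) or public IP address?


RFC 1918 private ranges:
  10.0.0.0/8 (10.0.0.0 - 10.255.255.255)
  172.16.0.0/12 (172.16.0.0 - 172.31.255.255)
  192.168.0.0/16 (192.168.0.0 - 192.168.255.255)
Private (in 10.0.0.0/8)


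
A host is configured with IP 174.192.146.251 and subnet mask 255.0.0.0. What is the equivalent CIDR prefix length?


Binary: 11111111.00000000.00000000.00000000
Count leading 1s
Prefix: /8


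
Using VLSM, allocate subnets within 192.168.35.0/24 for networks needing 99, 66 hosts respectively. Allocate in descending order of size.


99 hosts -> /25 (126 usable): 192.168.35.0/25
66 hosts -> /25 (126 usable): 192.168.35.128/25
Allocation: 192.168.35.0/25 (99 hosts, 126 usable); 192.168.35.128/25 (66 hosts, 126 usable)


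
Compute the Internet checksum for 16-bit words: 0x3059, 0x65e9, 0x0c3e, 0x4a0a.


Sum all words (with carry folding):
+ 0x3059 = 0x3059
+ 0x65e9 = 0x9642
+ 0x0c3e = 0xa280
+ 0x4a0a = 0xec8a
One's complement: ~0xec8a
Checksum = 0x1375


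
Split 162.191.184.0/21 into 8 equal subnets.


New prefix = 21 + 3 = 24
Each subnet has 256 addresses
  162.191.184.0/24
  162.191.185.0/24
  162.191.186.0/24
  162.191.187.0/24
  162.191.188.0/24
  162.191.189.0/24
  162.191.190.0/24
  162.191.191.0/24
Subnets: 162.191.184.0/24, 162.191.185.0/24, 162.191.186.0/24, 162.191.187.0/24, 162.191.188.0/24, 162.191.189.0/24, 162.191.190.0/24, 162.191.191.0/24


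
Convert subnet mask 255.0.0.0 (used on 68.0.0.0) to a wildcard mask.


Subnet mask: 255.0.0.0
Wildcard = 255.255.255.255 - subnet mask
255 - 255 = 0
255 - 0 = 255
255 - 0 = 255
255 - 0 = 255
Wildcard: 0.255.255.255


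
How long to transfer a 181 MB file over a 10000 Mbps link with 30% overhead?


Effective throughput = 10000 * (1 - 30/100) = 7000 Mbps
File size in Mb = 181 * 8 = 1448 Mb
Time = 1448 / 7000
Time = 0.2069 seconds


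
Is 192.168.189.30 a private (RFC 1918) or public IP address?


RFC 1918 private ranges:
  10.0.0.0/8 (10.0.0.0 - 10.255.255.255)
  172.16.0.0/12 (172.16.0.0 - 172.31.255.255)
  192.168.0.0/16 (192.168.0.0 - 192.168.255.255)
Private (in 192.168.0.0/16)


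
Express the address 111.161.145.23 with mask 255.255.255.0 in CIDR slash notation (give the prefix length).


Binary: 11111111.11111111.11111111.00000000
Count leading 1s
Prefix: /24


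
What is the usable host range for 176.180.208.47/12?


Network: 176.176.0.0
Broadcast: 176.191.255.255
First usable = network + 1
Last usable = broadcast - 1
Range: 176.176.0.1 to 176.191.255.254


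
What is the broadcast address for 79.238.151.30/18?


Network: 79.238.128.0/18
Host bits = 14
Set all host bits to 1:
Broadcast: 79.238.191.255


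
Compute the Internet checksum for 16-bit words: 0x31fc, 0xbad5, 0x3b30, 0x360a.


Sum all words (with carry folding):
+ 0x31fc = 0x31fc
+ 0xbad5 = 0xecd1
+ 0x3b30 = 0x2802
+ 0x360a = 0x5e0c
One's complement: ~0x5e0c
Checksum = 0xa1f3


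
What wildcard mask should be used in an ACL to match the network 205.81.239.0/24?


Subnet mask: 255.255.255.0
Wildcard = 255.255.255.255 - subnet mask
255 - 255 = 0
255 - 255 = 0
255 - 255 = 0
255 - 0 = 255
Wildcard: 0.0.0.255


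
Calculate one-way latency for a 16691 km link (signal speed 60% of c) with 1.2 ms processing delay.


Speed = 0.6 * 3e5 km/s = 180000 km/s
Propagation delay = 16691 / 180000 = 0.0927 s = 92.7278 ms
Processing delay = 1.2 ms
Total one-way latency = 93.9278 ms


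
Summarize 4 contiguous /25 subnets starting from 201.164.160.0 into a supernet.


Original prefix: /25
Number of subnets: 4 = 2^2
New prefix = 25 - 2 = 23
Supernet: 201.164.160.0/23


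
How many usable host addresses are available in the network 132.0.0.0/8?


Host bits = 32 - 8 = 24
Total addresses = 2^24 = 16777216
Usable = total - 2 (network and broadcast)
Usable hosts: 16777214


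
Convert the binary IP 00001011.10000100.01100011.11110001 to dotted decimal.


00001011 = 11
10000100 = 132
01100011 = 99
11110001 = 241
IP: 11.132.99.241


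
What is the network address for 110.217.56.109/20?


IP:   01101110.11011001.00111000.01101101
Mask: 11111111.11111111.11110000.00000000
AND operation:
Net:  01101110.11011001.00110000.00000000
Network: 110.217.48.0/20


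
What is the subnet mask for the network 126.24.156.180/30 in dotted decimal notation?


/30 means 30 network bits, 2 host bits
Binary: 11111111111111111111111111111100
Mask: 255.255.255.252


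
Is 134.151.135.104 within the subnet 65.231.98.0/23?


Subnet network: 65.231.98.0
Test IP AND mask: 134.151.134.0
No, 134.151.135.104 is not in 65.231.98.0/23


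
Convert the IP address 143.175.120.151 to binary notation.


143 = 10001111
175 = 10101111
120 = 01111000
151 = 10010111
Binary: 10001111.10101111.01111000.10010111


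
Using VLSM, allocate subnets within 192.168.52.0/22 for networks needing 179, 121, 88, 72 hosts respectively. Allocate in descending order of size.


179 hosts -> /24 (254 usable): 192.168.52.0/24
121 hosts -> /25 (126 usable): 192.168.53.0/25
88 hosts -> /25 (126 usable): 192.168.53.128/25
72 hosts -> /25 (126 usable): 192.168.54.0/25
Allocation: 192.168.52.0/24 (179 hosts, 254 usable); 192.168.53.0/25 (121 hosts, 126 usable); 192.168.53.128/25 (88 hosts, 126 usable); 192.168.54.0/25 (72 hosts, 126 usable)


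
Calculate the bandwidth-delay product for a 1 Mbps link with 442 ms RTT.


BDP = bandwidth * RTT
= 1 Mbps * 442 ms
= 1 * 1e6 * 442 / 1000 bits
= 442000 bits
= 55250 bytes
= 53.9551 KB
BDP = 442000 bits (55250 bytes)


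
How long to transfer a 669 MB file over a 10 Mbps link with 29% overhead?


Effective throughput = 10 * (1 - 29/100) = 7.1 Mbps
File size in Mb = 669 * 8 = 5352 Mb
Time = 5352 / 7.1
Time = 753.8028 seconds


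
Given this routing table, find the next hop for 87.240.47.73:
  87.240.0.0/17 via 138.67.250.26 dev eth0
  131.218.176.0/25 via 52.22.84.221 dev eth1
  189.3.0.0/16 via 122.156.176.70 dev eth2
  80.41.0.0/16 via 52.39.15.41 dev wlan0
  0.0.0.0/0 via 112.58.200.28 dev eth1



Longest prefix match for 87.240.47.73:
  /17 87.240.0.0: MATCH
  /25 131.218.176.0: no
  /16 189.3.0.0: no
  /16 80.41.0.0: no
  /0 0.0.0.0: MATCH
Selected: next-hop 138.67.250.26 via eth0 (matched /17)


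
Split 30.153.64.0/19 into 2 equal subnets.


New prefix = 19 + 1 = 20
Each subnet has 4096 addresses
  30.153.64.0/20
  30.153.80.0/20
Subnets: 30.153.64.0/20, 30.153.80.0/20


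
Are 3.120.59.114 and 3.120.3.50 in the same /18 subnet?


Mask: 255.255.192.0
3.120.59.114 AND mask = 3.120.0.0
3.120.3.50 AND mask = 3.120.0.0
Yes, same subnet (3.120.0.0)


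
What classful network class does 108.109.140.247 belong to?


First octet: 108
Binary: 01101100
0xxxxxxx -> Class A (1-126)
Class A, default mask 255.0.0.0 (/8)


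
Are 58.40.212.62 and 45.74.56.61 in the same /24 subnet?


Mask: 255.255.255.0
58.40.212.62 AND mask = 58.40.212.0
45.74.56.61 AND mask = 45.74.56.0
No, different subnets (58.40.212.0 vs 45.74.56.0)


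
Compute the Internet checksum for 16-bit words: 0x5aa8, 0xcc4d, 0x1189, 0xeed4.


Sum all words (with carry folding):
+ 0x5aa8 = 0x5aa8
+ 0xcc4d = 0x26f6
+ 0x1189 = 0x387f
+ 0xeed4 = 0x2754
One's complement: ~0x2754
Checksum = 0xd8ab


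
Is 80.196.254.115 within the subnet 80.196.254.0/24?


Subnet network: 80.196.254.0
Test IP AND mask: 80.196.254.0
Yes, 80.196.254.115 is in 80.196.254.0/24


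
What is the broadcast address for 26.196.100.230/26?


Network: 26.196.100.192/26
Host bits = 6
Set all host bits to 1:
Broadcast: 26.196.100.255


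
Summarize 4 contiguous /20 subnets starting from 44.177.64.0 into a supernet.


Original prefix: /20
Number of subnets: 4 = 2^2
New prefix = 20 - 2 = 18
Supernet: 44.177.64.0/18


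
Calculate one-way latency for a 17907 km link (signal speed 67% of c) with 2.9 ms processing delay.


Speed = 0.67 * 3e5 km/s = 201000 km/s
Propagation delay = 17907 / 201000 = 0.0891 s = 89.0896 ms
Processing delay = 2.9 ms
Total one-way latency = 91.9896 ms


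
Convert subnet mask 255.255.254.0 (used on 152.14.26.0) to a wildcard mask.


Subnet mask: 255.255.254.0
Wildcard = 255.255.255.255 - subnet mask
255 - 255 = 0
255 - 255 = 0
255 - 254 = 1
255 - 0 = 255
Wildcard: 0.0.1.255


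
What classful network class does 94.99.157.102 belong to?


First octet: 94
Binary: 01011110
0xxxxxxx -> Class A (1-126)
Class A, default mask 255.0.0.0 (/8)


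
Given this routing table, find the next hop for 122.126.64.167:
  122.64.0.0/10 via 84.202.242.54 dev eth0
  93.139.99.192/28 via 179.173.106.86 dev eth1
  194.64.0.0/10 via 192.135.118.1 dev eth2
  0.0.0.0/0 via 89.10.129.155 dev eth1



Longest prefix match for 122.126.64.167:
  /10 122.64.0.0: MATCH
  /28 93.139.99.192: no
  /10 194.64.0.0: no
  /0 0.0.0.0: MATCH
Selected: next-hop 84.202.242.54 via eth0 (matched /10)


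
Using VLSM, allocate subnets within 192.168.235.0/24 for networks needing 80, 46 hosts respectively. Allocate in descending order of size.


80 hosts -> /25 (126 usable): 192.168.235.0/25
46 hosts -> /26 (62 usable): 192.168.235.128/26
Allocation: 192.168.235.0/25 (80 hosts, 126 usable); 192.168.235.128/26 (46 hosts, 62 usable)


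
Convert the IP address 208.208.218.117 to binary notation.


208 = 11010000
208 = 11010000
218 = 11011010
117 = 01110101
Binary: 11010000.11010000.11011010.01110101


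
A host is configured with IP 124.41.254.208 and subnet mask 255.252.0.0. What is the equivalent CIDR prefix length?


Binary: 11111111.11111100.00000000.00000000
Count leading 1s
Prefix: /14


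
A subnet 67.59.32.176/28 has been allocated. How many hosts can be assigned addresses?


Host bits = 32 - 28 = 4
Total addresses = 2^4 = 16
Usable = total - 2 (network and broadcast)
Usable hosts: 14


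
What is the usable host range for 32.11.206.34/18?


Network: 32.11.192.0
Broadcast: 32.11.255.255
First usable = network + 1
Last usable = broadcast - 1
Range: 32.11.192.1 to 32.11.255.254


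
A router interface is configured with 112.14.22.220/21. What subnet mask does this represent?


/21 means 21 network bits, 11 host bits
Binary: 11111111111111111111100000000000
Mask: 255.255.248.0


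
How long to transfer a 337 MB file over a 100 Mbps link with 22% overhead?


Effective throughput = 100 * (1 - 22/100) = 78 Mbps
File size in Mb = 337 * 8 = 2696 Mb
Time = 2696 / 78
Time = 34.5641 seconds


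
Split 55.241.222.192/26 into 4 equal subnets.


New prefix = 26 + 2 = 28
Each subnet has 16 addresses
  55.241.222.192/28
  55.241.222.208/28
  55.241.222.224/28
  55.241.222.240/28
Subnets: 55.241.222.192/28, 55.241.222.208/28, 55.241.222.224/28, 55.241.222.240/28


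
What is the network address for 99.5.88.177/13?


IP:   01100011.00000101.01011000.10110001
Mask: 11111111.11111000.00000000.00000000
AND operation:
Net:  01100011.00000000.00000000.00000000
Network: 99.0.0.0/13


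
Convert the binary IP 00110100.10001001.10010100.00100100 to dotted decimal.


00110100 = 52
10001001 = 137
10010100 = 148
00100100 = 36
IP: 52.137.148.36


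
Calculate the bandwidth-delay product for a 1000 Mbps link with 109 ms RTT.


BDP = bandwidth * RTT
= 1000 Mbps * 109 ms
= 1000 * 1e6 * 109 / 1000 bits
= 109000000 bits
= 13625000 bytes
= 13305.6641 KB
BDP = 109000000 bits (13625000 bytes)


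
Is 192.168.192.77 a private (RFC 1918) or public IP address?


RFC 1918 private ranges:
  10.0.0.0/8 (10.0.0.0 - 10.255.255.255)
  172.16.0.0/12 (172.16.0.0 - 172.31.255.255)
  192.168.0.0/16 (192.168.0.0 - 192.168.255.255)
Private (in 192.168.0.0/16)


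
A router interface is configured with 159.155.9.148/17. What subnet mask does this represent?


/17 means 17 network bits, 15 host bits
Binary: 11111111111111111000000000000000
Mask: 255.255.128.0


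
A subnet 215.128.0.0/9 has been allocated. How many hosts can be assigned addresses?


Host bits = 32 - 9 = 23
Total addresses = 2^23 = 8388608
Usable = total - 2 (network and broadcast)
Usable hosts: 8388606


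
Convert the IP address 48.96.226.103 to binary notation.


48 = 00110000
96 = 01100000
226 = 11100010
103 = 01100111
Binary: 00110000.01100000.11100010.01100111


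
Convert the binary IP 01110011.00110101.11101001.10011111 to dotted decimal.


01110011 = 115
00110101 = 53
11101001 = 233
10011111 = 159
IP: 115.53.233.159


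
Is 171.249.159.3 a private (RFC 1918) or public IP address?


RFC 1918 private ranges:
  10.0.0.0/8 (10.0.0.0 - 10.255.255.255)
  172.16.0.0/12 (172.16.0.0 - 172.31.255.255)
  192.168.0.0/16 (192.168.0.0 - 192.168.255.255)
Public (not in any RFC 1918 range)


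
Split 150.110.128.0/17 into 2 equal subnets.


New prefix = 17 + 1 = 18
Each subnet has 16384 addresses
  150.110.128.0/18
  150.110.192.0/18
Subnets: 150.110.128.0/18, 150.110.192.0/18


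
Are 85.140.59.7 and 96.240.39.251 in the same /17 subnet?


Mask: 255.255.128.0
85.140.59.7 AND mask = 85.140.0.0
96.240.39.251 AND mask = 96.240.0.0
No, different subnets (85.140.0.0 vs 96.240.0.0)


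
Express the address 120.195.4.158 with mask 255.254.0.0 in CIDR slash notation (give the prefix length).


Binary: 11111111.11111110.00000000.00000000
Count leading 1s
Prefix: /15


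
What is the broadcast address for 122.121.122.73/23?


Network: 122.121.122.0/23
Host bits = 9
Set all host bits to 1:
Broadcast: 122.121.123.255


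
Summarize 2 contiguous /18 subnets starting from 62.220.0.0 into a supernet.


Original prefix: /18
Number of subnets: 2 = 2^1
New prefix = 18 - 1 = 17
Supernet: 62.220.0.0/17


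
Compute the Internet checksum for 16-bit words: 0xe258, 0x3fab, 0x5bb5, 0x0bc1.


Sum all words (with carry folding):
+ 0xe258 = 0xe258
+ 0x3fab = 0x2204
+ 0x5bb5 = 0x7db9
+ 0x0bc1 = 0x897a
One's complement: ~0x897a
Checksum = 0x7685


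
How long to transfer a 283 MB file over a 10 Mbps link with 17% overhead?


Effective throughput = 10 * (1 - 17/100) = 8.3 Mbps
File size in Mb = 283 * 8 = 2264 Mb
Time = 2264 / 8.3
Time = 272.7711 seconds


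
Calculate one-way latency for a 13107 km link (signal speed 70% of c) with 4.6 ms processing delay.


Speed = 0.7 * 3e5 km/s = 210000 km/s
Propagation delay = 13107 / 210000 = 0.0624 s = 62.4143 ms
Processing delay = 4.6 ms
Total one-way latency = 67.0143 ms


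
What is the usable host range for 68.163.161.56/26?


Network: 68.163.161.0
Broadcast: 68.163.161.63
First usable = network + 1
Last usable = broadcast - 1
Range: 68.163.161.1 to 68.163.161.62


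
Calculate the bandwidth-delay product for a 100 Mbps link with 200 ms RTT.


BDP = bandwidth * RTT
= 100 Mbps * 200 ms
= 100 * 1e6 * 200 / 1000 bits
= 20000000 bits
= 2500000 bytes
= 2441.4062 KB
BDP = 20000000 bits (2500000 bytes)


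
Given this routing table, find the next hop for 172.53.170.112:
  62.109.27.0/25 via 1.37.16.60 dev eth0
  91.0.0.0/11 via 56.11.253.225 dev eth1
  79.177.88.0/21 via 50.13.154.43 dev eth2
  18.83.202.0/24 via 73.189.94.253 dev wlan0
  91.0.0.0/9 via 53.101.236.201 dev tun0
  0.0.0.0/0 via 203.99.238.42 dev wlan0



Longest prefix match for 172.53.170.112:
  /25 62.109.27.0: no
  /11 91.0.0.0: no
  /21 79.177.88.0: no
  /24 18.83.202.0: no
  /9 91.0.0.0: no
  /0 0.0.0.0: MATCH
Selected: next-hop 203.99.238.42 via wlan0 (matched /0)


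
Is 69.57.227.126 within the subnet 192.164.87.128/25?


Subnet network: 192.164.87.128
Test IP AND mask: 69.57.227.0
No, 69.57.227.126 is not in 192.164.87.128/25


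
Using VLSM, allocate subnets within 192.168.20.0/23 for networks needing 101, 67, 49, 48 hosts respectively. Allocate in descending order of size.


101 hosts -> /25 (126 usable): 192.168.20.0/25
67 hosts -> /25 (126 usable): 192.168.20.128/25
49 hosts -> /26 (62 usable): 192.168.21.0/26
48 hosts -> /26 (62 usable): 192.168.21.64/26
Allocation: 192.168.20.0/25 (101 hosts, 126 usable); 192.168.20.128/25 (67 hosts, 126 usable); 192.168.21.0/26 (49 hosts, 62 usable); 192.168.21.64/26 (48 hosts, 62 usable)


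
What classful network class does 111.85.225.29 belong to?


First octet: 111
Binary: 01101111
0xxxxxxx -> Class A (1-126)
Class A, default mask 255.0.0.0 (/8)


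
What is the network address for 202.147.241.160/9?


IP:   11001010.10010011.11110001.10100000
Mask: 11111111.10000000.00000000.00000000
AND operation:
Net:  11001010.10000000.00000000.00000000
Network: 202.128.0.0/9


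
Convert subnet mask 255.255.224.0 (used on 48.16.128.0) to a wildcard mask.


Subnet mask: 255.255.224.0
Wildcard = 255.255.255.255 - subnet mask
255 - 255 = 0
255 - 255 = 0
255 - 224 = 31
255 - 0 = 255
Wildcard: 0.0.31.255


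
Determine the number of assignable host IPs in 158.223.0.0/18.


Host bits = 32 - 18 = 14
Total addresses = 2^14 = 16384
Usable = total - 2 (network and broadcast)
Usable hosts: 16382


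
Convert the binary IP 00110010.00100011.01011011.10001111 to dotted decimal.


00110010 = 50
00100011 = 35
01011011 = 91
10001111 = 143
IP: 50.35.91.143


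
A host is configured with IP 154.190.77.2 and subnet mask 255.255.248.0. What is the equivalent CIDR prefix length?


Binary: 11111111.11111111.11111000.00000000
Count leading 1s
Prefix: /21


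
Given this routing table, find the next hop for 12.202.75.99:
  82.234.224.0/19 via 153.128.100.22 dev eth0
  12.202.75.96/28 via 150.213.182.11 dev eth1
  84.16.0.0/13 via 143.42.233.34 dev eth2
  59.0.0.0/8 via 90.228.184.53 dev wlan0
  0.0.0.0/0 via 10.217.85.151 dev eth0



Longest prefix match for 12.202.75.99:
  /19 82.234.224.0: no
  /28 12.202.75.96: MATCH
  /13 84.16.0.0: no
  /8 59.0.0.0: no
  /0 0.0.0.0: MATCH
Selected: next-hop 150.213.182.11 via eth1 (matched /28)


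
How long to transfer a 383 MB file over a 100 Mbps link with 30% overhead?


Effective throughput = 100 * (1 - 30/100) = 70 Mbps
File size in Mb = 383 * 8 = 3064 Mb
Time = 3064 / 70
Time = 43.7714 seconds


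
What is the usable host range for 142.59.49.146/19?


Network: 142.59.32.0
Broadcast: 142.59.63.255
First usable = network + 1
Last usable = broadcast - 1
Range: 142.59.32.1 to 142.59.63.254


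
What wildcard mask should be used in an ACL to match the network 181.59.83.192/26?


Subnet mask: 255.255.255.192
Wildcard = 255.255.255.255 - subnet mask
255 - 255 = 0
255 - 255 = 0
255 - 255 = 0
255 - 192 = 63
Wildcard: 0.0.0.63


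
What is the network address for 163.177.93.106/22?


IP:   10100011.10110001.01011101.01101010
Mask: 11111111.11111111.11111100.00000000
AND operation:
Net:  10100011.10110001.01011100.00000000
Network: 163.177.92.0/22


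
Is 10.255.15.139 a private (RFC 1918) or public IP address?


RFC 1918 private ranges:
  10.0.0.0/8 (10.0.0.0 - 10.255.255.255)
  172.16.0.0/12 (172.16.0.0 - 172.31.255.255)
  192.168.0.0/16 (192.168.0.0 - 192.168.255.255)
Private (in 10.0.0.0/8)


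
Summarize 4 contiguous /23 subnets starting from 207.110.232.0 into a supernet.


Original prefix: /23
Number of subnets: 4 = 2^2
New prefix = 23 - 2 = 21
Supernet: 207.110.232.0/21


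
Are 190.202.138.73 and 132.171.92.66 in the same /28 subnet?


Mask: 255.255.255.240
190.202.138.73 AND mask = 190.202.138.64
132.171.92.66 AND mask = 132.171.92.64
No, different subnets (190.202.138.64 vs 132.171.92.64)


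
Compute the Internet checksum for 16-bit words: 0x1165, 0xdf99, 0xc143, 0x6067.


Sum all words (with carry folding):
+ 0x1165 = 0x1165
+ 0xdf99 = 0xf0fe
+ 0xc143 = 0xb242
+ 0x6067 = 0x12aa
One's complement: ~0x12aa
Checksum = 0xed55


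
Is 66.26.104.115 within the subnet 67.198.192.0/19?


Subnet network: 67.198.192.0
Test IP AND mask: 66.26.96.0
No, 66.26.104.115 is not in 67.198.192.0/19


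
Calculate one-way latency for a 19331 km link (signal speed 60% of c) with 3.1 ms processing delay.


Speed = 0.6 * 3e5 km/s = 180000 km/s
Propagation delay = 19331 / 180000 = 0.1074 s = 107.3944 ms
Processing delay = 3.1 ms
Total one-way latency = 110.4944 ms


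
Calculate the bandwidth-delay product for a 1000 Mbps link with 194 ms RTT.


BDP = bandwidth * RTT
= 1000 Mbps * 194 ms
= 1000 * 1e6 * 194 / 1000 bits
= 194000000 bits
= 24250000 bytes
= 23681.6406 KB
BDP = 194000000 bits (24250000 bytes)


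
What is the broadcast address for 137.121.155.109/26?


Network: 137.121.155.64/26
Host bits = 6
Set all host bits to 1:
Broadcast: 137.121.155.127


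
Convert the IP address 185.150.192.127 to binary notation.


185 = 10111001
150 = 10010110
192 = 11000000
127 = 01111111
Binary: 10111001.10010110.11000000.01111111


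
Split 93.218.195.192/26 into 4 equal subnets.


New prefix = 26 + 2 = 28
Each subnet has 16 addresses
  93.218.195.192/28
  93.218.195.208/28
  93.218.195.224/28
  93.218.195.240/28
Subnets: 93.218.195.192/28, 93.218.195.208/28, 93.218.195.224/28, 93.218.195.240/28


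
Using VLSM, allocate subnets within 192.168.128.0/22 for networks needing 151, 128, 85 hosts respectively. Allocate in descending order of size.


151 hosts -> /24 (254 usable): 192.168.128.0/24
128 hosts -> /24 (254 usable): 192.168.129.0/24
85 hosts -> /25 (126 usable): 192.168.130.0/25
Allocation: 192.168.128.0/24 (151 hosts, 254 usable); 192.168.129.0/24 (128 hosts, 254 usable); 192.168.130.0/25 (85 hosts, 126 usable)


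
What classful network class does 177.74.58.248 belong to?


First octet: 177
Binary: 10110001
10xxxxxx -> Class B (128-191)
Class B, default mask 255.255.0.0 (/16)


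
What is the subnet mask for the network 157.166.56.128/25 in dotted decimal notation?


/25 means 25 network bits, 7 host bits
Binary: 11111111111111111111111110000000
Mask: 255.255.255.128


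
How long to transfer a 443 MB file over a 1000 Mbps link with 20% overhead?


Effective throughput = 1000 * (1 - 20/100) = 800 Mbps
File size in Mb = 443 * 8 = 3544 Mb
Time = 3544 / 800
Time = 4.43 seconds


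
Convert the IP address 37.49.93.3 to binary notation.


37 = 00100101
49 = 00110001
93 = 01011101
3 = 00000011
Binary: 00100101.00110001.01011101.00000011


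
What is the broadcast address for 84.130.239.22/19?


Network: 84.130.224.0/19
Host bits = 13
Set all host bits to 1:
Broadcast: 84.130.255.255


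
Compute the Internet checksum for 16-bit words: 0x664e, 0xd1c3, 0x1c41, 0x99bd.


Sum all words (with carry folding):
+ 0x664e = 0x664e
+ 0xd1c3 = 0x3812
+ 0x1c41 = 0x5453
+ 0x99bd = 0xee10
One's complement: ~0xee10
Checksum = 0x11ef


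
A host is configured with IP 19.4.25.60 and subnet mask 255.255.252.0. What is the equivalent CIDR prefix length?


Binary: 11111111.11111111.11111100.00000000
Count leading 1s
Prefix: /22


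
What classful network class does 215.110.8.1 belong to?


First octet: 215
Binary: 11010111
110xxxxx -> Class C (192-223)
Class C, default mask 255.255.255.0 (/24)


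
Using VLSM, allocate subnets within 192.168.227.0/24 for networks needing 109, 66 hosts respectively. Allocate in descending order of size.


109 hosts -> /25 (126 usable): 192.168.227.0/25
66 hosts -> /25 (126 usable): 192.168.227.128/25
Allocation: 192.168.227.0/25 (109 hosts, 126 usable); 192.168.227.128/25 (66 hosts, 126 usable)


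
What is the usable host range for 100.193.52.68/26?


Network: 100.193.52.64
Broadcast: 100.193.52.127
First usable = network + 1
Last usable = broadcast - 1
Range: 100.193.52.65 to 100.193.52.126


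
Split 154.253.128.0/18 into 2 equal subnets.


New prefix = 18 + 1 = 19
Each subnet has 8192 addresses
  154.253.128.0/19
  154.253.160.0/19
Subnets: 154.253.128.0/19, 154.253.160.0/19


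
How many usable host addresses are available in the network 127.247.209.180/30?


Host bits = 32 - 30 = 2
Total addresses = 2^2 = 4
Usable = total - 2 (network and broadcast)
Usable hosts: 2


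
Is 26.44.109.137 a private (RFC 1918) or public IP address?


RFC 1918 private ranges:
  10.0.0.0/8 (10.0.0.0 - 10.255.255.255)
  172.16.0.0/12 (172.16.0.0 - 172.31.255.255)
  192.168.0.0/16 (192.168.0.0 - 192.168.255.255)
Public (not in any RFC 1918 range)


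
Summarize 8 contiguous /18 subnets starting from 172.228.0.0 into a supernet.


Original prefix: /18
Number of subnets: 8 = 2^3
New prefix = 18 - 3 = 15
Supernet: 172.228.0.0/15


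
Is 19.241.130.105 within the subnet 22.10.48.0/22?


Subnet network: 22.10.48.0
Test IP AND mask: 19.241.128.0
No, 19.241.130.105 is not in 22.10.48.0/22


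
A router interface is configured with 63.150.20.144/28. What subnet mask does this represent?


/28 means 28 network bits, 4 host bits
Binary: 11111111111111111111111111110000
Mask: 255.255.255.240


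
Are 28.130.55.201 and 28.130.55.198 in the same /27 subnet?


Mask: 255.255.255.224
28.130.55.201 AND mask = 28.130.55.192
28.130.55.198 AND mask = 28.130.55.192
Yes, same subnet (28.130.55.192)


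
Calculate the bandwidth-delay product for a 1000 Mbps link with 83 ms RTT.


BDP = bandwidth * RTT
= 1000 Mbps * 83 ms
= 1000 * 1e6 * 83 / 1000 bits
= 83000000 bits
= 10375000 bytes
= 10131.8359 KB
BDP = 83000000 bits (10375000 bytes)


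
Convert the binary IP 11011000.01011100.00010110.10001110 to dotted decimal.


11011000 = 216
01011100 = 92
00010110 = 22
10001110 = 142
IP: 216.92.22.142


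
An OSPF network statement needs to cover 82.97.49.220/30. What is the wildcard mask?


Subnet mask: 255.255.255.252
Wildcard = 255.255.255.255 - subnet mask
255 - 255 = 0
255 - 255 = 0
255 - 255 = 0
255 - 252 = 3
Wildcard: 0.0.0.3


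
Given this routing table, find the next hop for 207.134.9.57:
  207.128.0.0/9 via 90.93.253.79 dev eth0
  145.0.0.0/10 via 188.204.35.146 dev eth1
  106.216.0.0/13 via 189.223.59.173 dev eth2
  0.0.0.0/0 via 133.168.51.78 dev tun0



Longest prefix match for 207.134.9.57:
  /9 207.128.0.0: MATCH
  /10 145.0.0.0: no
  /13 106.216.0.0: no
  /0 0.0.0.0: MATCH
Selected: next-hop 90.93.253.79 via eth0 (matched /9)


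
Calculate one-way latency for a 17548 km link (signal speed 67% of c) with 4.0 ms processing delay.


Speed = 0.67 * 3e5 km/s = 201000 km/s
Propagation delay = 17548 / 201000 = 0.0873 s = 87.3035 ms
Processing delay = 4.0 ms
Total one-way latency = 91.3035 ms


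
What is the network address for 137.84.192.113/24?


IP:   10001001.01010100.11000000.01110001
Mask: 11111111.11111111.11111111.00000000
AND operation:
Net:  10001001.01010100.11000000.00000000
Network: 137.84.192.0/24


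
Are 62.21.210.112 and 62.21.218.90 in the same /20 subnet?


Mask: 255.255.240.0
62.21.210.112 AND mask = 62.21.208.0
62.21.218.90 AND mask = 62.21.208.0
Yes, same subnet (62.21.208.0)


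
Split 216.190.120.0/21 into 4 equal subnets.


New prefix = 21 + 2 = 23
Each subnet has 512 addresses
  216.190.120.0/23
  216.190.122.0/23
  216.190.124.0/23
  216.190.126.0/23
Subnets: 216.190.120.0/23, 216.190.122.0/23, 216.190.124.0/23, 216.190.126.0/23


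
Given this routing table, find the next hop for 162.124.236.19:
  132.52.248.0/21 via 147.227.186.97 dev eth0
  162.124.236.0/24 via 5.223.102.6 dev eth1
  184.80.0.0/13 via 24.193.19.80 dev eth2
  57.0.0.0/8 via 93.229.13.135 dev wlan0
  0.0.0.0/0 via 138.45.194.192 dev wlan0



Longest prefix match for 162.124.236.19:
  /21 132.52.248.0: no
  /24 162.124.236.0: MATCH
  /13 184.80.0.0: no
  /8 57.0.0.0: no
  /0 0.0.0.0: MATCH
Selected: next-hop 5.223.102.6 via eth1 (matched /24)


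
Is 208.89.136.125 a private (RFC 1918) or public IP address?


RFC 1918 private ranges:
  10.0.0.0/8 (10.0.0.0 - 10.255.255.255)
  172.16.0.0/12 (172.16.0.0 - 172.31.255.255)
  192.168.0.0/16 (192.168.0.0 - 192.168.255.255)
Public (not in any RFC 1918 range)


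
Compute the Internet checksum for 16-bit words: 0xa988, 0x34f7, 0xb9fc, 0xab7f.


Sum all words (with carry folding):
+ 0xa988 = 0xa988
+ 0x34f7 = 0xde7f
+ 0xb9fc = 0x987c
+ 0xab7f = 0x43fc
One's complement: ~0x43fc
Checksum = 0xbc03


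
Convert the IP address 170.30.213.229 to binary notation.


170 = 10101010
30 = 00011110
213 = 11010101
229 = 11100101
Binary: 10101010.00011110.11010101.11100101


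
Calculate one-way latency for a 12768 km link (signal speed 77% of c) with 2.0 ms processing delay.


Speed = 0.77 * 3e5 km/s = 231000 km/s
Propagation delay = 12768 / 231000 = 0.0553 s = 55.2727 ms
Processing delay = 2.0 ms
Total one-way latency = 57.2727 ms


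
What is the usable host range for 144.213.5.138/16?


Network: 144.213.0.0
Broadcast: 144.213.255.255
First usable = network + 1
Last usable = broadcast - 1
Range: 144.213.0.1 to 144.213.255.254


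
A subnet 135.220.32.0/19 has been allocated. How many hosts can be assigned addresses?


Host bits = 32 - 19 = 13
Total addresses = 2^13 = 8192
Usable = total - 2 (network and broadcast)
Usable hosts: 8190


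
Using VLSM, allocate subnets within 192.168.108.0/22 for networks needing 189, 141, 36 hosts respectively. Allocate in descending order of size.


189 hosts -> /24 (254 usable): 192.168.108.0/24
141 hosts -> /24 (254 usable): 192.168.109.0/24
36 hosts -> /26 (62 usable): 192.168.110.0/26
Allocation: 192.168.108.0/24 (189 hosts, 254 usable); 192.168.109.0/24 (141 hosts, 254 usable); 192.168.110.0/26 (36 hosts, 62 usable)


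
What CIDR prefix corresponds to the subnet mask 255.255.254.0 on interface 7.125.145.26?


Binary: 11111111.11111111.11111110.00000000
Count leading 1s
Prefix: /23


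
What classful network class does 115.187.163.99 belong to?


First octet: 115
Binary: 01110011
0xxxxxxx -> Class A (1-126)
Class A, default mask 255.0.0.0 (/8)


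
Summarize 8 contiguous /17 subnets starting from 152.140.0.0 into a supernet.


Original prefix: /17
Number of subnets: 8 = 2^3
New prefix = 17 - 3 = 14
Supernet: 152.140.0.0/14


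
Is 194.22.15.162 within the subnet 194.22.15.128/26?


Subnet network: 194.22.15.128
Test IP AND mask: 194.22.15.128
Yes, 194.22.15.162 is in 194.22.15.128/26


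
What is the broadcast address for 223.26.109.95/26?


Network: 223.26.109.64/26
Host bits = 6
Set all host bits to 1:
Broadcast: 223.26.109.127


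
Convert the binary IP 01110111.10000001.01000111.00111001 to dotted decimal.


01110111 = 119
10000001 = 129
01000111 = 71
00111001 = 57
IP: 119.129.71.57


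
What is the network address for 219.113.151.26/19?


IP:   11011011.01110001.10010111.00011010
Mask: 11111111.11111111.11100000.00000000
AND operation:
Net:  11011011.01110001.10000000.00000000
Network: 219.113.128.0/19


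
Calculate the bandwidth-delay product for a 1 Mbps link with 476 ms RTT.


BDP = bandwidth * RTT
= 1 Mbps * 476 ms
= 1 * 1e6 * 476 / 1000 bits
= 476000 bits
= 59500 bytes
= 58.1055 KB
BDP = 476000 bits (59500 bytes)


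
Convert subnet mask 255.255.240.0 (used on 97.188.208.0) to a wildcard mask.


Subnet mask: 255.255.240.0
Wildcard = 255.255.255.255 - subnet mask
255 - 255 = 0
255 - 255 = 0
255 - 240 = 15
255 - 0 = 255
Wildcard: 0.0.15.255


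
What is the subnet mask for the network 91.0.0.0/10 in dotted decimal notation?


/10 means 10 network bits, 22 host bits
Binary: 11111111110000000000000000000000
Mask: 255.192.0.0


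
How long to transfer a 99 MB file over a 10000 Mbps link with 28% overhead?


Effective throughput = 10000 * (1 - 28/100) = 7200 Mbps
File size in Mb = 99 * 8 = 792 Mb
Time = 792 / 7200
Time = 0.11 seconds


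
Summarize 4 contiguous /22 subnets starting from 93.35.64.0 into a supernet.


Original prefix: /22
Number of subnets: 4 = 2^2
New prefix = 22 - 2 = 20
Supernet: 93.35.64.0/20


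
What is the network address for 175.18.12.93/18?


IP:   10101111.00010010.00001100.01011101
Mask: 11111111.11111111.11000000.00000000
AND operation:
Net:  10101111.00010010.00000000.00000000
Network: 175.18.0.0/18


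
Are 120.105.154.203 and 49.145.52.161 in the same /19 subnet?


Mask: 255.255.224.0
120.105.154.203 AND mask = 120.105.128.0
49.145.52.161 AND mask = 49.145.32.0
No, different subnets (120.105.128.0 vs 49.145.32.0)


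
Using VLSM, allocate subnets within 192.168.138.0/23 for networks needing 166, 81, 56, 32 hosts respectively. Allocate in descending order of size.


166 hosts -> /24 (254 usable): 192.168.138.0/24
81 hosts -> /25 (126 usable): 192.168.139.0/25
56 hosts -> /26 (62 usable): 192.168.139.128/26
32 hosts -> /26 (62 usable): 192.168.139.192/26
Allocation: 192.168.138.0/24 (166 hosts, 254 usable); 192.168.139.0/25 (81 hosts, 126 usable); 192.168.139.128/26 (56 hosts, 62 usable); 192.168.139.192/26 (32 hosts, 62 usable)


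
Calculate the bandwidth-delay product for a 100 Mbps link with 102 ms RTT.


BDP = bandwidth * RTT
= 100 Mbps * 102 ms
= 100 * 1e6 * 102 / 1000 bits
= 10200000 bits
= 1275000 bytes
= 1245.1172 KB
BDP = 10200000 bits (1275000 bytes)


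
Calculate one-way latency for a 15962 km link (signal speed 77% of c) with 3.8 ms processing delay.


Speed = 0.77 * 3e5 km/s = 231000 km/s
Propagation delay = 15962 / 231000 = 0.0691 s = 69.0996 ms
Processing delay = 3.8 ms
Total one-way latency = 72.8996 ms


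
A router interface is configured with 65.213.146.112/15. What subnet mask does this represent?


/15 means 15 network bits, 17 host bits
Binary: 11111111111111100000000000000000
Mask: 255.254.0.0


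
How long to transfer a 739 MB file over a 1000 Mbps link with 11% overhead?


Effective throughput = 1000 * (1 - 11/100) = 890 Mbps
File size in Mb = 739 * 8 = 5912 Mb
Time = 5912 / 890
Time = 6.6427 seconds


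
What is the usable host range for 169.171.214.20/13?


Network: 169.168.0.0
Broadcast: 169.175.255.255
First usable = network + 1
Last usable = broadcast - 1
Range: 169.168.0.1 to 169.175.255.254


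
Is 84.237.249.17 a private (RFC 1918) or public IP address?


RFC 1918 private ranges:
  10.0.0.0/8 (10.0.0.0 - 10.255.255.255)
  172.16.0.0/12 (172.16.0.0 - 172.31.255.255)
  192.168.0.0/16 (192.168.0.0 - 192.168.255.255)
Public (not in any RFC 1918 range)


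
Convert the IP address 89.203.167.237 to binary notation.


89 = 01011001
203 = 11001011
167 = 10100111
237 = 11101101
Binary: 01011001.11001011.10100111.11101101


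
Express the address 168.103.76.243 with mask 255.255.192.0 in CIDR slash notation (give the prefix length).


Binary: 11111111.11111111.11000000.00000000
Count leading 1s
Prefix: /18


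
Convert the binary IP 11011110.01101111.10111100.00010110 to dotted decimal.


11011110 = 222
01101111 = 111
10111100 = 188
00010110 = 22
IP: 222.111.188.22


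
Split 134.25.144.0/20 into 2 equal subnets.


New prefix = 20 + 1 = 21
Each subnet has 2048 addresses
  134.25.144.0/21
  134.25.152.0/21
Subnets: 134.25.144.0/21, 134.25.152.0/21


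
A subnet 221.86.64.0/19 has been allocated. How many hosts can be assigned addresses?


Host bits = 32 - 19 = 13
Total addresses = 2^13 = 8192
Usable = total - 2 (network and broadcast)
Usable hosts: 8190


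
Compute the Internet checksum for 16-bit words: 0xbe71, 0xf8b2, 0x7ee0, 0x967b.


Sum all words (with carry folding):
+ 0xbe71 = 0xbe71
+ 0xf8b2 = 0xb724
+ 0x7ee0 = 0x3605
+ 0x967b = 0xcc80
One's complement: ~0xcc80
Checksum = 0x337f


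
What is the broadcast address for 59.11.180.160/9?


Network: 59.0.0.0/9
Host bits = 23
Set all host bits to 1:
Broadcast: 59.127.255.255


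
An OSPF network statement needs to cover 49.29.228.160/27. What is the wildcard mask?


Subnet mask: 255.255.255.224
Wildcard = 255.255.255.255 - subnet mask
255 - 255 = 0
255 - 255 = 0
255 - 255 = 0
255 - 224 = 31
Wildcard: 0.0.0.31


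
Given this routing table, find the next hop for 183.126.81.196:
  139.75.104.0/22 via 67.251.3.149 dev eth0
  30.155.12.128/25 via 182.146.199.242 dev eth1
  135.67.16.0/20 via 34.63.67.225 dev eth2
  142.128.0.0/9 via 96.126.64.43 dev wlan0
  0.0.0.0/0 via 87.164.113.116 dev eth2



Longest prefix match for 183.126.81.196:
  /22 139.75.104.0: no
  /25 30.155.12.128: no
  /20 135.67.16.0: no
  /9 142.128.0.0: no
  /0 0.0.0.0: MATCH
Selected: next-hop 87.164.113.116 via eth2 (matched /0)


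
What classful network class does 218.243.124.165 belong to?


First octet: 218
Binary: 11011010
110xxxxx -> Class C (192-223)
Class C, default mask 255.255.255.0 (/24)


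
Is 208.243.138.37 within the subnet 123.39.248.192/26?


Subnet network: 123.39.248.192
Test IP AND mask: 208.243.138.0
No, 208.243.138.37 is not in 123.39.248.192/26


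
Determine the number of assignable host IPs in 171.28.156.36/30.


Host bits = 32 - 30 = 2
Total addresses = 2^2 = 4
Usable = total - 2 (network and broadcast)
Usable hosts: 2


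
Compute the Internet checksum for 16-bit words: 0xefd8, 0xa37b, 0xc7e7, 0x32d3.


Sum all words (with carry folding):
+ 0xefd8 = 0xefd8
+ 0xa37b = 0x9354
+ 0xc7e7 = 0x5b3c
+ 0x32d3 = 0x8e0f
One's complement: ~0x8e0f
Checksum = 0x71f0


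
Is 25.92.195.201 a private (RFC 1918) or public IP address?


RFC 1918 private ranges:
  10.0.0.0/8 (10.0.0.0 - 10.255.255.255)
  172.16.0.0/12 (172.16.0.0 - 172.31.255.255)
  192.168.0.0/16 (192.168.0.0 - 192.168.255.255)
Public (not in any RFC 1918 range)


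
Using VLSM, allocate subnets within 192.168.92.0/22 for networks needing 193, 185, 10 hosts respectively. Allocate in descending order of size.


193 hosts -> /24 (254 usable): 192.168.92.0/24
185 hosts -> /24 (254 usable): 192.168.93.0/24
10 hosts -> /28 (14 usable): 192.168.94.0/28
Allocation: 192.168.92.0/24 (193 hosts, 254 usable); 192.168.93.0/24 (185 hosts, 254 usable); 192.168.94.0/28 (10 hosts, 14 usable)
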